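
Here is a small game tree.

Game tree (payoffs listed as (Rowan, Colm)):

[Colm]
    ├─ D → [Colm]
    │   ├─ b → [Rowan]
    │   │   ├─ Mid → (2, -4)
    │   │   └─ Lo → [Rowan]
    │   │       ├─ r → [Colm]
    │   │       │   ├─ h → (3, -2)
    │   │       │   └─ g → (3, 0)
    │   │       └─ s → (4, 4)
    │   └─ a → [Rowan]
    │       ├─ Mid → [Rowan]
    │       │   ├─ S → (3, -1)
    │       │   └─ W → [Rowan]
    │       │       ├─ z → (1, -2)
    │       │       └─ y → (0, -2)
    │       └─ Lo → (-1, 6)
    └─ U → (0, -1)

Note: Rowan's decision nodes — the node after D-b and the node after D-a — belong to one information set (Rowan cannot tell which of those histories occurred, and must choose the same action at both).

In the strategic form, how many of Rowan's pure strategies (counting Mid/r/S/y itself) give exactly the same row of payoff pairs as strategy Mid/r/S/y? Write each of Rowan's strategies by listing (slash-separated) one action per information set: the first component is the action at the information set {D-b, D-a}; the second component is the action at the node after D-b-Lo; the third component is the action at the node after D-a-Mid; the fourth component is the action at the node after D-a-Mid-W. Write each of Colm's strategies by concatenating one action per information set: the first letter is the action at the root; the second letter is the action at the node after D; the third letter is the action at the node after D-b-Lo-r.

Row for Mid/r/S/y (columns Dbh, Dbg, Dah, Dag, Ubh, Ubg, Uah, Uag): (2,-4) (2,-4) (3,-1) (3,-1) (0,-1) (0,-1) (0,-1) (0,-1).
Under Mid/r/S/y, Rowan's choice at the node after D-b-Lo and at the node after D-a-Mid-W can never be reached regardless of what Colm does, so varying those choices leaves every outcome unchanged.
Holding the reachable choices fixed and varying the unreachable ones freely already gives 2 × 2 = 4 equivalent strategies.
No other strategy reproduces this row, so those 4 are the full class: Mid/r/S/z, Mid/r/S/y, Mid/s/S/z, Mid/s/S/y.

4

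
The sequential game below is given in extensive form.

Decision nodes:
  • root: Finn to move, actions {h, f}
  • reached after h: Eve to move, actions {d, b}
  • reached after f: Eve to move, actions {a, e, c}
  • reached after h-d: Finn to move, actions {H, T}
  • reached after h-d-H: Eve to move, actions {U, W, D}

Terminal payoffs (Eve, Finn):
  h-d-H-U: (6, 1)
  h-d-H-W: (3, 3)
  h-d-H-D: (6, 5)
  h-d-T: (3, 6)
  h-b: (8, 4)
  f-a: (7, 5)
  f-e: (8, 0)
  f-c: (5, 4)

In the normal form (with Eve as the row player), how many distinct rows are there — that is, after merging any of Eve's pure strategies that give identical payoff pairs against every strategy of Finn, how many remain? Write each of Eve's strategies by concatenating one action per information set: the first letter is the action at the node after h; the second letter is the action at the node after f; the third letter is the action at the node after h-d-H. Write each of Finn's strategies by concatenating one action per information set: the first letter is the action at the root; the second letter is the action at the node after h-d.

12

Eve has 18 pure strategies: daU, daW, daD, deU, deW, deD, dcU, dcW, dcD, baU, baW, baD, beU, beW, beD, bcU, bcW, bcD. Columns: hH, hT, fH, fT.
{daU} → row (6,1) (3,6) (7,5) (7,5)
{daW} → row (3,3) (3,6) (7,5) (7,5)
{daD} → row (6,5) (3,6) (7,5) (7,5)
{deU} → row (6,1) (3,6) (8,0) (8,0)
{deW} → row (3,3) (3,6) (8,0) (8,0)
{deD} → row (6,5) (3,6) (8,0) (8,0)
{dcU} → row (6,1) (3,6) (5,4) (5,4)
{dcW} → row (3,3) (3,6) (5,4) (5,4)
{dcD} → row (6,5) (3,6) (5,4) (5,4)
{baU, baW, baD} → row (8,4) (8,4) (7,5) (7,5)
{beU, beW, beD} → row (8,4) (8,4) (8,0) (8,0)
{bcU, bcW, bcD} → row (8,4) (8,4) (5,4) (5,4)
That's 12 distinct rows out of 18 strategies.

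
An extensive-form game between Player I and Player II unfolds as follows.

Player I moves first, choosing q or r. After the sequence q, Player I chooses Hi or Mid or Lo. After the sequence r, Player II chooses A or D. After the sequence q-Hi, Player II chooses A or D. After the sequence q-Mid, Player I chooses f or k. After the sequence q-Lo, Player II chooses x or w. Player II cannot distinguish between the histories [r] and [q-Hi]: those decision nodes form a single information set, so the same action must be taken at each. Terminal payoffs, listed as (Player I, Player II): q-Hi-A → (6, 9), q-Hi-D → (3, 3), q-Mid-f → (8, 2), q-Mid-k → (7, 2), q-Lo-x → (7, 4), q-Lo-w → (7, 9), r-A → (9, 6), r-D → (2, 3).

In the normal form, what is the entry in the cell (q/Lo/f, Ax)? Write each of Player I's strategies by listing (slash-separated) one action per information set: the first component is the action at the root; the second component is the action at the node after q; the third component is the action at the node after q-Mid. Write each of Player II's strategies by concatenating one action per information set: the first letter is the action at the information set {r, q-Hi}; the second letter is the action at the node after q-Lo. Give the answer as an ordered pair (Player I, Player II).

Trace the play path from the root:
  Player I plays q
  Player I plays Lo at [q]
  Player II plays x at [q-Lo]
→ terminal payoff (7, 4).
(Player I's choice at the node after q-Mid is never reached on this path, so it doesn't affect the outcome.)

(7, 4)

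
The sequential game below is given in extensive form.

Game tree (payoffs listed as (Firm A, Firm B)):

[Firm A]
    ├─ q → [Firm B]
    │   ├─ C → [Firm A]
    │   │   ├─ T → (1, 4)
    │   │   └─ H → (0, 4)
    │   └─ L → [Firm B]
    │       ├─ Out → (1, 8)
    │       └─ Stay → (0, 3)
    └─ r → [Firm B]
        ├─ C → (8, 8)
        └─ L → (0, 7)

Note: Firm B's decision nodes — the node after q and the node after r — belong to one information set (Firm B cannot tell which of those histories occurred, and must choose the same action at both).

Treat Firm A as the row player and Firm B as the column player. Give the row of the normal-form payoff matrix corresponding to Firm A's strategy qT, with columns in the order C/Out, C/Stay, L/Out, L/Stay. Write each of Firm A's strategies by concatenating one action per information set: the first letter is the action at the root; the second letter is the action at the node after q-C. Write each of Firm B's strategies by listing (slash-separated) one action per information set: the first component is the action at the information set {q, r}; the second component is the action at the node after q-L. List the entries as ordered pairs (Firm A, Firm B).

vs C/Out: Firm A plays q → Firm B plays C at [q] → Firm A plays T at [q-C] → (1, 4)
vs C/Stay: Firm A plays q → Firm B plays C at [q] → Firm A plays T at [q-C] → (1, 4)
vs L/Out: Firm A plays q → Firm B plays L at [q] → Firm B plays Out at [q-L] → (1, 8)
vs L/Stay: Firm A plays q → Firm B plays L at [q] → Firm B plays Stay at [q-L] → (0, 3)

(1,4) (1,4) (1,8) (0,3)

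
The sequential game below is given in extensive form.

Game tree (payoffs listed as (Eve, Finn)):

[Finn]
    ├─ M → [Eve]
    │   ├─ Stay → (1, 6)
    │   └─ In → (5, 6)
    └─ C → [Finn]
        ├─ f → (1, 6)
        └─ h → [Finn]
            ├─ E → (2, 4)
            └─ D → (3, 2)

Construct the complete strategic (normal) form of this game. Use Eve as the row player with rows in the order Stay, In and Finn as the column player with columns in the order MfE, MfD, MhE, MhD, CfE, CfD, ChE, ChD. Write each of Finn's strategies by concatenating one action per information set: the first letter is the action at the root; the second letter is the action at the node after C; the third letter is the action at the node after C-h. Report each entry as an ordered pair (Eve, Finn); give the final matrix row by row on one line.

Row Stay: MfE→(1,6), MfD→(1,6), MhE→(1,6), MhD→(1,6), CfE→(1,6), CfD→(1,6), ChE→(2,4), ChD→(3,2)
Row In: MfE→(5,6), MfD→(5,6), MhE→(5,6), MhD→(5,6), CfE→(1,6), CfD→(1,6), ChE→(2,4), ChD→(3,2)

Stay: (1,6) (1,6) (1,6) (1,6) (1,6) (1,6) (2,4) (3,2) | In: (5,6) (5,6) (5,6) (5,6) (1,6) (1,6) (2,4) (3,2)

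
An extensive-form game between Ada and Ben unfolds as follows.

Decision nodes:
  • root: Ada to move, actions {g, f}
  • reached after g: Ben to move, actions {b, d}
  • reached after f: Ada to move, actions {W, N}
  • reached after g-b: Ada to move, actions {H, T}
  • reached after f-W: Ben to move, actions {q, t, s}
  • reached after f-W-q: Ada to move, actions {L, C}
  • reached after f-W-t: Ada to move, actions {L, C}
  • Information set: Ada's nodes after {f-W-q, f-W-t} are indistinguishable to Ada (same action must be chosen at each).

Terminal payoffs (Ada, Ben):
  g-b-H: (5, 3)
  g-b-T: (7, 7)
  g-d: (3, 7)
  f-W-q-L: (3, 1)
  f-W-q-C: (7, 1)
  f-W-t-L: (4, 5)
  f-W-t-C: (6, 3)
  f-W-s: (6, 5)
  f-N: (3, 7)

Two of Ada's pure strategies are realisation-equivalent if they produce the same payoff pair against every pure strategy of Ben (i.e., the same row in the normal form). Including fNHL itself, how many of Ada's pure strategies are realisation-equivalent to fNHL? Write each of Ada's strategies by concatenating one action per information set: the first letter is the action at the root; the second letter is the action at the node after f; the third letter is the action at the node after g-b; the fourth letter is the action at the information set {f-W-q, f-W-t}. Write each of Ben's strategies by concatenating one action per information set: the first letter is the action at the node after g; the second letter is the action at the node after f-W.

4

Row for fNHL (columns bq, bt, bs, dq, dt, ds): (3,7) (3,7) (3,7) (3,7) (3,7) (3,7).
Under fNHL, Ada's choice at the node after g-b and at the information set {f-W-q, f-W-t} can never be reached regardless of what Ben does, so varying those choices leaves every outcome unchanged.
Holding the reachable choices fixed and varying the unreachable ones freely already gives 2 × 2 = 4 equivalent strategies.
No other strategy reproduces this row, so those 4 are the full class: fNHL, fNHC, fNTL, fNTC.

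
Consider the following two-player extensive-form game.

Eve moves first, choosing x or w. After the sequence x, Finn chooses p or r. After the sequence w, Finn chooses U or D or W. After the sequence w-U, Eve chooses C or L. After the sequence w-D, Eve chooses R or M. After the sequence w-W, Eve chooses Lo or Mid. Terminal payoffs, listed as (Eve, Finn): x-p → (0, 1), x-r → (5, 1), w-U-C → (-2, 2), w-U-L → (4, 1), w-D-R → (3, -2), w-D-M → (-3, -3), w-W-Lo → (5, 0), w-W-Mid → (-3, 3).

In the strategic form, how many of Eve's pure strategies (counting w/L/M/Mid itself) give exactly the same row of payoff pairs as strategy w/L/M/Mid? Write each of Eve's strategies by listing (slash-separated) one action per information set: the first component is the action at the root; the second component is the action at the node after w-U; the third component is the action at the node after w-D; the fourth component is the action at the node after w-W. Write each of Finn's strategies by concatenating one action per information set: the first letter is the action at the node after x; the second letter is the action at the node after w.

1

Row for w/L/M/Mid (columns pU, pD, pW, rU, rD, rW): (4,1) (-3,-3) (-3,3) (4,1) (-3,-3) (-3,3).
Every one of Eve's information sets is on the play path for some reply by Finn when Eve follows w/L/M/Mid.
Changing the action at any of them therefore changes at least one column, so only w/L/M/Mid itself gives this row.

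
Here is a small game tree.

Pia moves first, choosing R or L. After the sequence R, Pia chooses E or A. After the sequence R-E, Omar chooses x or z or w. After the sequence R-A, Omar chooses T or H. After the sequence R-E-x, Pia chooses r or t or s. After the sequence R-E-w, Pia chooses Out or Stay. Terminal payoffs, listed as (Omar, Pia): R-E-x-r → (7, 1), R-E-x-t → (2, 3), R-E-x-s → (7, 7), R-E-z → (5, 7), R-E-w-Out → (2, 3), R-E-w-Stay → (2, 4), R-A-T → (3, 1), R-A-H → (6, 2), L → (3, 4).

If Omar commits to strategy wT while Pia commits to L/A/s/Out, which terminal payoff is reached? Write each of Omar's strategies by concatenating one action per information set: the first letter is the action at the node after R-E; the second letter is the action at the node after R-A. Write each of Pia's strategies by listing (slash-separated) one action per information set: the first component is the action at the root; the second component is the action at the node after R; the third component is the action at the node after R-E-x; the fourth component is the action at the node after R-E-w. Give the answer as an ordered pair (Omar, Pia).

(3, 4)

Trace the play path from the root:
  Pia plays L
→ terminal payoff (3, 4).
(Omar's choice at the node after R-E is never reached on this path, so it doesn't affect the outcome.)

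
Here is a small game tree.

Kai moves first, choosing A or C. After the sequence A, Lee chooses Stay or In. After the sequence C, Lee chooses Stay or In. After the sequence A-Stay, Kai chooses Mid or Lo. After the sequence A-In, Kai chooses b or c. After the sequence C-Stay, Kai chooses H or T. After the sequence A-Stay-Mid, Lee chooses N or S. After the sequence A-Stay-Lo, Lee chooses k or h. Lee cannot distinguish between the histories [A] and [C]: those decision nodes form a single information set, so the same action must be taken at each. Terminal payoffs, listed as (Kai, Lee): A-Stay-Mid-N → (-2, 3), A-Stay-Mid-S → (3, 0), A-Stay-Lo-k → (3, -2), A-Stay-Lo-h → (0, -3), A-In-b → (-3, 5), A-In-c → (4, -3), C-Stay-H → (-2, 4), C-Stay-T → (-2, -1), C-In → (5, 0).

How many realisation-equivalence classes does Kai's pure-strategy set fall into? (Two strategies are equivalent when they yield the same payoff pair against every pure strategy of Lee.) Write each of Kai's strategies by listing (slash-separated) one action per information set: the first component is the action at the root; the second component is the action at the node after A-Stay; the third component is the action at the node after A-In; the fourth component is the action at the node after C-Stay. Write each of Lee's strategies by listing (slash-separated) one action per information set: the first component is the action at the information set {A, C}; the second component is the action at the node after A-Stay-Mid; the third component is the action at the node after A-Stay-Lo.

6

Kai has 16 pure strategies: A/Mid/b/H, A/Mid/b/T, A/Mid/c/H, A/Mid/c/T, A/Lo/b/H, A/Lo/b/T, A/Lo/c/H, A/Lo/c/T, C/Mid/b/H, C/Mid/b/T, C/Mid/c/H, C/Mid/c/T, C/Lo/b/H, C/Lo/b/T, C/Lo/c/H, C/Lo/c/T. Columns: Stay/N/k, Stay/N/h, Stay/S/k, Stay/S/h, In/N/k, In/N/h, In/S/k, In/S/h.
{A/Mid/b/H, A/Mid/b/T} → row (-2,3) (-2,3) (3,0) (3,0) (-3,5) (-3,5) (-3,5) (-3,5)
{A/Mid/c/H, A/Mid/c/T} → row (-2,3) (-2,3) (3,0) (3,0) (4,-3) (4,-3) (4,-3) (4,-3)
{A/Lo/b/H, A/Lo/b/T} → row (3,-2) (0,-3) (3,-2) (0,-3) (-3,5) (-3,5) (-3,5) (-3,5)
{A/Lo/c/H, A/Lo/c/T} → row (3,-2) (0,-3) (3,-2) (0,-3) (4,-3) (4,-3) (4,-3) (4,-3)
{C/Mid/b/H, C/Mid/c/H, C/Lo/b/H, C/Lo/c/H} → row (-2,4) (-2,4) (-2,4) (-2,4) (5,0) (5,0) (5,0) (5,0)
{C/Mid/b/T, C/Mid/c/T, C/Lo/b/T, C/Lo/c/T} → row (-2,-1) (-2,-1) (-2,-1) (-2,-1) (5,0) (5,0) (5,0) (5,0)
That's 6 distinct rows out of 16 strategies.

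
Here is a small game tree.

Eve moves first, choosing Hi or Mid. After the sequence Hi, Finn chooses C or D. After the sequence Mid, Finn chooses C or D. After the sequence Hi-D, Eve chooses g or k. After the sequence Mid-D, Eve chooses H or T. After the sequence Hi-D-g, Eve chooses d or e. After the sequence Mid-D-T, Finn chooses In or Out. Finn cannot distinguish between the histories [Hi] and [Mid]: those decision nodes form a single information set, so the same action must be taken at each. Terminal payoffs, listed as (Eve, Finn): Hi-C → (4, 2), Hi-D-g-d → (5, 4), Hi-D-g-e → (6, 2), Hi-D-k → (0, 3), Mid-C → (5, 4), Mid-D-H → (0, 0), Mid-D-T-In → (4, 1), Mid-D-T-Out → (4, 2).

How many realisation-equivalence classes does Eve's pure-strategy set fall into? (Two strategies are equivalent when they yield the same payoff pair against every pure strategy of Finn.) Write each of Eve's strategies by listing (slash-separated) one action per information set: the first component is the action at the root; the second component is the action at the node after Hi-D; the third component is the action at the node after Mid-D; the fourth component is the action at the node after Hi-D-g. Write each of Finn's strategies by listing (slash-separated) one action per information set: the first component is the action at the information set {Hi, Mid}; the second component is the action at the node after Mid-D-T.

5

Eve has 16 pure strategies: Hi/g/H/d, Hi/g/H/e, Hi/g/T/d, Hi/g/T/e, Hi/k/H/d, Hi/k/H/e, Hi/k/T/d, Hi/k/T/e, Mid/g/H/d, Mid/g/H/e, Mid/g/T/d, Mid/g/T/e, Mid/k/H/d, Mid/k/H/e, Mid/k/T/d, Mid/k/T/e. Columns: C/In, C/Out, D/In, D/Out.
{Hi/g/H/d, Hi/g/T/d} → row (4,2) (4,2) (5,4) (5,4)
{Hi/g/H/e, Hi/g/T/e} → row (4,2) (4,2) (6,2) (6,2)
{Hi/k/H/d, Hi/k/H/e, Hi/k/T/d, Hi/k/T/e} → row (4,2) (4,2) (0,3) (0,3)
{Mid/g/H/d, Mid/g/H/e, Mid/k/H/d, Mid/k/H/e} → row (5,4) (5,4) (0,0) (0,0)
{Mid/g/T/d, Mid/g/T/e, Mid/k/T/d, Mid/k/T/e} → row (5,4) (5,4) (4,1) (4,2)
That's 5 distinct rows out of 16 strategies.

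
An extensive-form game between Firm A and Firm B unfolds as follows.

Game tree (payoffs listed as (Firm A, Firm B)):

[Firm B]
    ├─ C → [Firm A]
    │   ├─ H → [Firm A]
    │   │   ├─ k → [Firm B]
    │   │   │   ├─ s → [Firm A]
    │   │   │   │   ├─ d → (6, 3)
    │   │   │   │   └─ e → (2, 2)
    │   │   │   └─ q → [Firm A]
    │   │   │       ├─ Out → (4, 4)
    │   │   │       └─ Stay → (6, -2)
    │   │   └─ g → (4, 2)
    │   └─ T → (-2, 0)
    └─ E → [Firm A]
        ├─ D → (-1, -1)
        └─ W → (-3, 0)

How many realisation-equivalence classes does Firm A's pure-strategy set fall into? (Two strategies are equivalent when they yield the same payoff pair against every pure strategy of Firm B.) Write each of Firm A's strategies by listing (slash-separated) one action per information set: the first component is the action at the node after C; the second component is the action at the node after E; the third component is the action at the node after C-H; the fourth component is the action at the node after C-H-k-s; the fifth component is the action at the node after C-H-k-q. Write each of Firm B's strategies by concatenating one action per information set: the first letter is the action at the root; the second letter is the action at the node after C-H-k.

12

Firm A has 32 pure strategies: H/D/k/d/Out, H/D/k/d/Stay, H/D/k/e/Out, H/D/k/e/Stay, H/D/g/d/Out, H/D/g/d/Stay, H/D/g/e/Out, H/D/g/e/Stay, H/W/k/d/Out, H/W/k/d/Stay, H/W/k/e/Out, H/W/k/e/Stay, H/W/g/d/Out, H/W/g/d/Stay, H/W/g/e/Out, H/W/g/e/Stay, T/D/k/d/Out, T/D/k/d/Stay, T/D/k/e/Out, T/D/k/e/Stay, T/D/g/d/Out, T/D/g/d/Stay, T/D/g/e/Out, T/D/g/e/Stay, T/W/k/d/Out, T/W/k/d/Stay, T/W/k/e/Out, T/W/k/e/Stay, T/W/g/d/Out, T/W/g/d/Stay, T/W/g/e/Out, T/W/g/e/Stay. Columns: Cs, Cq, Es, Eq.
{H/D/k/d/Out} → row (6,3) (4,4) (-1,-1) (-1,-1)
{H/D/k/d/Stay} → row (6,3) (6,-2) (-1,-1) (-1,-1)
{H/D/k/e/Out} → row (2,2) (4,4) (-1,-1) (-1,-1)
{H/D/k/e/Stay} → row (2,2) (6,-2) (-1,-1) (-1,-1)
{H/D/g/d/Out, H/D/g/d/Stay, H/D/g/e/Out, H/D/g/e/Stay} → row (4,2) (4,2) (-1,-1) (-1,-1)
{H/W/k/d/Out} → row (6,3) (4,4) (-3,0) (-3,0)
{H/W/k/d/Stay} → row (6,3) (6,-2) (-3,0) (-3,0)
{H/W/k/e/Out} → row (2,2) (4,4) (-3,0) (-3,0)
{H/W/k/e/Stay} → row (2,2) (6,-2) (-3,0) (-3,0)
{H/W/g/d/Out, H/W/g/d/Stay, H/W/g/e/Out, H/W/g/e/Stay} → row (4,2) (4,2) (-3,0) (-3,0)
{T/D/k/d/Out, T/D/k/d/Stay, T/D/k/e/Out, T/D/k/e/Stay, T/D/g/d/Out, T/D/g/d/Stay, T/D/g/e/Out, T/D/g/e/Stay} → row (-2,0) (-2,0) (-1,-1) (-1,-1)
{T/W/k/d/Out, T/W/k/d/Stay, T/W/k/e/Out, T/W/k/e/Stay, T/W/g/d/Out, T/W/g/d/Stay, T/W/g/e/Out, T/W/g/e/Stay} → row (-2,0) (-2,0) (-3,0) (-3,0)
That's 12 distinct rows out of 32 strategies.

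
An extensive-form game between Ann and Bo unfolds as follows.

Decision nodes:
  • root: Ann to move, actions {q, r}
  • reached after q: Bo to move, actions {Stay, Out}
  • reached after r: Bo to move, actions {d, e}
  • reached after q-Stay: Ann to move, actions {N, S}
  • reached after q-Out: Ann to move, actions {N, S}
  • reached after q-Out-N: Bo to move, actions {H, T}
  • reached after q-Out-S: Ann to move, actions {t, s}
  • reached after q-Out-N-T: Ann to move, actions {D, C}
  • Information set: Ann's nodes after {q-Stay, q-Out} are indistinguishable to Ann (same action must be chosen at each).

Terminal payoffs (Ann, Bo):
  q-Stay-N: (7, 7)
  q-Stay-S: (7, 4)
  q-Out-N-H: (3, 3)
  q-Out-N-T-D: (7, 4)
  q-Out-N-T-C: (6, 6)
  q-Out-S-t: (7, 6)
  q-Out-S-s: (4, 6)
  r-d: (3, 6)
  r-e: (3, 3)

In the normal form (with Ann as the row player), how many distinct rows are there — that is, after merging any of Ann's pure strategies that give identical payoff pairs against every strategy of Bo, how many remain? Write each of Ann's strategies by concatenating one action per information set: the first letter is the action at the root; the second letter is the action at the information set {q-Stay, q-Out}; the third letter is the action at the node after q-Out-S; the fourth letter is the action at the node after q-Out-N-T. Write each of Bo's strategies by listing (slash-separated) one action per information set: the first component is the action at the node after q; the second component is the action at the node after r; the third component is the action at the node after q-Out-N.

Ann has 16 pure strategies: qNtD, qNtC, qNsD, qNsC, qStD, qStC, qSsD, qSsC, rNtD, rNtC, rNsD, rNsC, rStD, rStC, rSsD, rSsC. Columns: Stay/d/H, Stay/d/T, Stay/e/H, Stay/e/T, Out/d/H, Out/d/T, Out/e/H, Out/e/T.
{qNtD, qNsD} → row (7,7) (7,7) (7,7) (7,7) (3,3) (7,4) (3,3) (7,4)
{qNtC, qNsC} → row (7,7) (7,7) (7,7) (7,7) (3,3) (6,6) (3,3) (6,6)
{qStD, qStC} → row (7,4) (7,4) (7,4) (7,4) (7,6) (7,6) (7,6) (7,6)
{qSsD, qSsC} → row (7,4) (7,4) (7,4) (7,4) (4,6) (4,6) (4,6) (4,6)
{rNtD, rNtC, rNsD, rNsC, rStD, rStC, rSsD, rSsC} → row (3,6) (3,6) (3,3) (3,3) (3,6) (3,6) (3,3) (3,3)
That's 5 distinct rows out of 16 strategies.

5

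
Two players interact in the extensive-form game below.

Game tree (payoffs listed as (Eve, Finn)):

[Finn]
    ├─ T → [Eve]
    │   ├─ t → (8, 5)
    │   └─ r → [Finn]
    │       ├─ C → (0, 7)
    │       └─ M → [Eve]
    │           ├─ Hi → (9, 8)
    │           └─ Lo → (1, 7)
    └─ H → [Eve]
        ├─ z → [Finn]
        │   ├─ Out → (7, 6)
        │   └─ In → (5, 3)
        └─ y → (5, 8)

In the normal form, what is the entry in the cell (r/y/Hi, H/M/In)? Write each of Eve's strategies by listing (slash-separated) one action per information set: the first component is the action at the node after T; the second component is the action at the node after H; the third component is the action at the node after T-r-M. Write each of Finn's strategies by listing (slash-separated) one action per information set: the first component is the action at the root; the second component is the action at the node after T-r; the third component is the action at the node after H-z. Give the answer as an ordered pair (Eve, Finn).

(5, 8)

Trace the play path from the root:
  Finn plays H
  Eve plays y at [H]
→ terminal payoff (5, 8).
(Eve's choice at the node after T is never reached on this path, so it doesn't affect the outcome.)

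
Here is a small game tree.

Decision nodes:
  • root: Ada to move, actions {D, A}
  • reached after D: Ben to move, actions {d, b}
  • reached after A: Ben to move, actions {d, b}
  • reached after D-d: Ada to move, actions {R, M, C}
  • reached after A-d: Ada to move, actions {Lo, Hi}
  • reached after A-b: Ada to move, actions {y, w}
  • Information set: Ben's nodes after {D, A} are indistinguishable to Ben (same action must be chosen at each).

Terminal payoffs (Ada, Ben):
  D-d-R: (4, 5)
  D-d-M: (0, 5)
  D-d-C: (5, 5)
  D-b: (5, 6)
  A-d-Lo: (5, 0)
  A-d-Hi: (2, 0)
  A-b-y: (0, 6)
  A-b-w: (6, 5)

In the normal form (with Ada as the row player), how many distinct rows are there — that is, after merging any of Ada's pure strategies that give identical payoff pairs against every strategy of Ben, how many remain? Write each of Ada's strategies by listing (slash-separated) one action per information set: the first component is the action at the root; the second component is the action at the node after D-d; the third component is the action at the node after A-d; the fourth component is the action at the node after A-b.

7

Ada has 24 pure strategies: D/R/Lo/y, D/R/Lo/w, D/R/Hi/y, D/R/Hi/w, D/M/Lo/y, D/M/Lo/w, D/M/Hi/y, D/M/Hi/w, D/C/Lo/y, D/C/Lo/w, D/C/Hi/y, D/C/Hi/w, A/R/Lo/y, A/R/Lo/w, A/R/Hi/y, A/R/Hi/w, A/M/Lo/y, A/M/Lo/w, A/M/Hi/y, A/M/Hi/w, A/C/Lo/y, A/C/Lo/w, A/C/Hi/y, A/C/Hi/w. Columns: d, b.
{D/R/Lo/y, D/R/Lo/w, D/R/Hi/y, D/R/Hi/w} → row (4,5) (5,6)
{D/M/Lo/y, D/M/Lo/w, D/M/Hi/y, D/M/Hi/w} → row (0,5) (5,6)
{D/C/Lo/y, D/C/Lo/w, D/C/Hi/y, D/C/Hi/w} → row (5,5) (5,6)
{A/R/Lo/y, A/M/Lo/y, A/C/Lo/y} → row (5,0) (0,6)
{A/R/Lo/w, A/M/Lo/w, A/C/Lo/w} → row (5,0) (6,5)
{A/R/Hi/y, A/M/Hi/y, A/C/Hi/y} → row (2,0) (0,6)
{A/R/Hi/w, A/M/Hi/w, A/C/Hi/w} → row (2,0) (6,5)
That's 7 distinct rows out of 24 strategies.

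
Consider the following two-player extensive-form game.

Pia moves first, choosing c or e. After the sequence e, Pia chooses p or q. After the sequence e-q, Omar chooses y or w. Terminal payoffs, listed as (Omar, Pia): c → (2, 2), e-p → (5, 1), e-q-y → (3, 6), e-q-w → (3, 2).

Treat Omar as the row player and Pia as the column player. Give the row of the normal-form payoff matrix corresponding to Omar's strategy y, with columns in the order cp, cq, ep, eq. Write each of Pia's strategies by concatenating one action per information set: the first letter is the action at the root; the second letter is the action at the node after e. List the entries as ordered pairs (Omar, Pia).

vs cp: Pia plays c → (2, 2)
vs cq: Pia plays c → (2, 2)
vs ep: Pia plays e → Pia plays p at [e] → (5, 1)
vs eq: Pia plays e → Pia plays q at [e] → Omar plays y at [e-q] → (3, 6)

(2,2) (2,2) (5,1) (3,6)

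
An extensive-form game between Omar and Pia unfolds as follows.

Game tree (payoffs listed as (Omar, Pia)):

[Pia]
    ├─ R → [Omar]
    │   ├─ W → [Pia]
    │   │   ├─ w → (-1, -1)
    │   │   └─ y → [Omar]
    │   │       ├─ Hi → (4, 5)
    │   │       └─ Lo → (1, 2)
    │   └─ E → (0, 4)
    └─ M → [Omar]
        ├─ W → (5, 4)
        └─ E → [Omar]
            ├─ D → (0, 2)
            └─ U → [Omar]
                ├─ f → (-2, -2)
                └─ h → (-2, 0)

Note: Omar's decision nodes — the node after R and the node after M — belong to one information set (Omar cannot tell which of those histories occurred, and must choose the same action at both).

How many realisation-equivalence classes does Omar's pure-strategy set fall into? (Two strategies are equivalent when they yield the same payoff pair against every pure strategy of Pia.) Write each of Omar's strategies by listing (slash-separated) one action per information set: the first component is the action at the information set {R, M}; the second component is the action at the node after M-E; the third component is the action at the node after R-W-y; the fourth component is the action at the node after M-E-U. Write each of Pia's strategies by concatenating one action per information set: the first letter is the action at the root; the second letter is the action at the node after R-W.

Omar has 16 pure strategies: W/D/Hi/f, W/D/Hi/h, W/D/Lo/f, W/D/Lo/h, W/U/Hi/f, W/U/Hi/h, W/U/Lo/f, W/U/Lo/h, E/D/Hi/f, E/D/Hi/h, E/D/Lo/f, E/D/Lo/h, E/U/Hi/f, E/U/Hi/h, E/U/Lo/f, E/U/Lo/h. Columns: Rw, Ry, Mw, My.
{W/D/Hi/f, W/D/Hi/h, W/U/Hi/f, W/U/Hi/h} → row (-1,-1) (4,5) (5,4) (5,4)
{W/D/Lo/f, W/D/Lo/h, W/U/Lo/f, W/U/Lo/h} → row (-1,-1) (1,2) (5,4) (5,4)
{E/D/Hi/f, E/D/Hi/h, E/D/Lo/f, E/D/Lo/h} → row (0,4) (0,4) (0,2) (0,2)
{E/U/Hi/f, E/U/Lo/f} → row (0,4) (0,4) (-2,-2) (-2,-2)
{E/U/Hi/h, E/U/Lo/h} → row (0,4) (0,4) (-2,0) (-2,0)
That's 5 distinct rows out of 16 strategies.

5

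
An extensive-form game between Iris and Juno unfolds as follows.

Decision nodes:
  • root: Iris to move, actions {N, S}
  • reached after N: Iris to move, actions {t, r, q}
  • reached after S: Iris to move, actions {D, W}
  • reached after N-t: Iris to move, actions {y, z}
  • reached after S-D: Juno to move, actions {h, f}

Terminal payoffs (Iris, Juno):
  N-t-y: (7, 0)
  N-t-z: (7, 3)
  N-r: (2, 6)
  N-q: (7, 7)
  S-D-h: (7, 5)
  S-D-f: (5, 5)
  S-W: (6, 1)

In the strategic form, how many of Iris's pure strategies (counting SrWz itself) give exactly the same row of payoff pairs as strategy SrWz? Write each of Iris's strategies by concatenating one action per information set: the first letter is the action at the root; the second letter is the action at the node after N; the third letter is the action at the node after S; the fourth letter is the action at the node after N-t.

6

Row for SrWz (columns h, f): (6,1) (6,1).
Under SrWz, Iris's choice at the node after N and at the node after N-t can never be reached regardless of what Juno does, so varying those choices leaves every outcome unchanged.
Holding the reachable choices fixed and varying the unreachable ones freely already gives 3 × 2 = 6 equivalent strategies.
No other strategy reproduces this row, so those 6 are the full class: StWy, StWz, SrWy, SrWz, SqWy, SqWz.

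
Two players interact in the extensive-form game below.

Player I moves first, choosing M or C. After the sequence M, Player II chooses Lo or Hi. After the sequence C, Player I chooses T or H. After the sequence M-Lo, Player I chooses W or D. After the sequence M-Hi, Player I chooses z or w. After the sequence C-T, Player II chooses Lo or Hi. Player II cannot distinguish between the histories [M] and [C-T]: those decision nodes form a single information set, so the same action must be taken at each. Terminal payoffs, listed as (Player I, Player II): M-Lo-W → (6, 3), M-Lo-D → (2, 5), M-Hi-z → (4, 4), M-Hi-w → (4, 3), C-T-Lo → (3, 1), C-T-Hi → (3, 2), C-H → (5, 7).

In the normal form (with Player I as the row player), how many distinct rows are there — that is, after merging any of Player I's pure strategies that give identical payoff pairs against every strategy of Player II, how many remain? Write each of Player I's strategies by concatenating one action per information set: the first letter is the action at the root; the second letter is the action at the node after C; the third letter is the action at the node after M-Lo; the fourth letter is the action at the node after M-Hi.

Player I has 16 pure strategies: MTWz, MTWw, MTDz, MTDw, MHWz, MHWw, MHDz, MHDw, CTWz, CTWw, CTDz, CTDw, CHWz, CHWw, CHDz, CHDw. Columns: Lo, Hi.
{MTWz, MHWz} → row (6,3) (4,4)
{MTWw, MHWw} → row (6,3) (4,3)
{MTDz, MHDz} → row (2,5) (4,4)
{MTDw, MHDw} → row (2,5) (4,3)
{CTWz, CTWw, CTDz, CTDw} → row (3,1) (3,2)
{CHWz, CHWw, CHDz, CHDw} → row (5,7) (5,7)
That's 6 distinct rows out of 16 strategies.

6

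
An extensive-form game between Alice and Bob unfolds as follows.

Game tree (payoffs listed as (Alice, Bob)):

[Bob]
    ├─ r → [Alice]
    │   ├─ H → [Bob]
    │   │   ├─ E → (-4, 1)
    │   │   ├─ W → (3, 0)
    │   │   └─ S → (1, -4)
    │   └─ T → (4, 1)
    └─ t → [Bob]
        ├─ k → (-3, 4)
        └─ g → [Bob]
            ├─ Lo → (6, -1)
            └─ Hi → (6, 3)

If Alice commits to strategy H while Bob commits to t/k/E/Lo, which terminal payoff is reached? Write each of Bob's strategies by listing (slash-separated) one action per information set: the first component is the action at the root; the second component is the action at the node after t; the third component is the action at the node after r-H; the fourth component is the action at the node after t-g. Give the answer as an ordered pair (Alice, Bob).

(-3, 4)

Trace the play path from the root:
  Bob plays t
  Bob plays k at [t]
→ terminal payoff (-3, 4).
(Alice's choice at the node after r is never reached on this path, so it doesn't affect the outcome.)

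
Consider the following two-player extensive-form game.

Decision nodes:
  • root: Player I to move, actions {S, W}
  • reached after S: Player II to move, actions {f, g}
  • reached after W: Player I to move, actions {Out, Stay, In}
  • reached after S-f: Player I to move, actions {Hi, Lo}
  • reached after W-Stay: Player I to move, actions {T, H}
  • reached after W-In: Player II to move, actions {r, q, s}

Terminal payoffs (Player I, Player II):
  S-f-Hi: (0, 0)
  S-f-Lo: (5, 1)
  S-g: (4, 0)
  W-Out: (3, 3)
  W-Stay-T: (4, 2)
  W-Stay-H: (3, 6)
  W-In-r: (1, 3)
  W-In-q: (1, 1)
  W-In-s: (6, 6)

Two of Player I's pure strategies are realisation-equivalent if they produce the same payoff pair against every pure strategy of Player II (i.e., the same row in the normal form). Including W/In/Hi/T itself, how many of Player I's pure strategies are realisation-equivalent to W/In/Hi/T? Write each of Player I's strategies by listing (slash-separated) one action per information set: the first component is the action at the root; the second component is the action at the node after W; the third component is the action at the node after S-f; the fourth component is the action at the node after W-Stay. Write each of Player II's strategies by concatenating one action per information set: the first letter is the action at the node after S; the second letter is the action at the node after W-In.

Row for W/In/Hi/T (columns fr, fq, fs, gr, gq, gs): (1,3) (1,1) (6,6) (1,3) (1,1) (6,6).
Under W/In/Hi/T, Player I's choice at the node after S-f and at the node after W-Stay can never be reached regardless of what Player II does, so varying those choices leaves every outcome unchanged.
Holding the reachable choices fixed and varying the unreachable ones freely already gives 2 × 2 = 4 equivalent strategies.
No other strategy reproduces this row, so those 4 are the full class: W/In/Hi/T, W/In/Hi/H, W/In/Lo/T, W/In/Lo/H.

4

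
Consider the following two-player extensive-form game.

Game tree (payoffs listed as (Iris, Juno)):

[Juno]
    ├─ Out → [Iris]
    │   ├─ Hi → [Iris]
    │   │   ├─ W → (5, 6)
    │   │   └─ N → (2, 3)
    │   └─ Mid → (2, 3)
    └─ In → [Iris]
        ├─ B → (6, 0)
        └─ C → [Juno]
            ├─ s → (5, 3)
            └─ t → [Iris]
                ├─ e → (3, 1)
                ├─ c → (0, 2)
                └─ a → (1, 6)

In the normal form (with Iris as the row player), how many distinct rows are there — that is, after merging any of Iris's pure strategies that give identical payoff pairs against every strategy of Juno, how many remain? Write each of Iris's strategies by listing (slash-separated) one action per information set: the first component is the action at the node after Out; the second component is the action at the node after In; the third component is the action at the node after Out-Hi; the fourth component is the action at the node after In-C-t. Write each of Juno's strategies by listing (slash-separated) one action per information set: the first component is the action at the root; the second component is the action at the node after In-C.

Iris has 24 pure strategies: Hi/B/W/e, Hi/B/W/c, Hi/B/W/a, Hi/B/N/e, Hi/B/N/c, Hi/B/N/a, Hi/C/W/e, Hi/C/W/c, Hi/C/W/a, Hi/C/N/e, Hi/C/N/c, Hi/C/N/a, Mid/B/W/e, Mid/B/W/c, Mid/B/W/a, Mid/B/N/e, Mid/B/N/c, Mid/B/N/a, Mid/C/W/e, Mid/C/W/c, Mid/C/W/a, Mid/C/N/e, Mid/C/N/c, Mid/C/N/a. Columns: Out/s, Out/t, In/s, In/t.
{Hi/B/W/e, Hi/B/W/c, Hi/B/W/a} → row (5,6) (5,6) (6,0) (6,0)
{Hi/B/N/e, Hi/B/N/c, Hi/B/N/a, Mid/B/W/e, Mid/B/W/c, Mid/B/W/a, Mid/B/N/e, Mid/B/N/c, Mid/B/N/a} → row (2,3) (2,3) (6,0) (6,0)
{Hi/C/W/e} → row (5,6) (5,6) (5,3) (3,1)
{Hi/C/W/c} → row (5,6) (5,6) (5,3) (0,2)
{Hi/C/W/a} → row (5,6) (5,6) (5,3) (1,6)
{Hi/C/N/e, Mid/C/W/e, Mid/C/N/e} → row (2,3) (2,3) (5,3) (3,1)
{Hi/C/N/c, Mid/C/W/c, Mid/C/N/c} → row (2,3) (2,3) (5,3) (0,2)
{Hi/C/N/a, Mid/C/W/a, Mid/C/N/a} → row (2,3) (2,3) (5,3) (1,6)
That's 8 distinct rows out of 24 strategies.

8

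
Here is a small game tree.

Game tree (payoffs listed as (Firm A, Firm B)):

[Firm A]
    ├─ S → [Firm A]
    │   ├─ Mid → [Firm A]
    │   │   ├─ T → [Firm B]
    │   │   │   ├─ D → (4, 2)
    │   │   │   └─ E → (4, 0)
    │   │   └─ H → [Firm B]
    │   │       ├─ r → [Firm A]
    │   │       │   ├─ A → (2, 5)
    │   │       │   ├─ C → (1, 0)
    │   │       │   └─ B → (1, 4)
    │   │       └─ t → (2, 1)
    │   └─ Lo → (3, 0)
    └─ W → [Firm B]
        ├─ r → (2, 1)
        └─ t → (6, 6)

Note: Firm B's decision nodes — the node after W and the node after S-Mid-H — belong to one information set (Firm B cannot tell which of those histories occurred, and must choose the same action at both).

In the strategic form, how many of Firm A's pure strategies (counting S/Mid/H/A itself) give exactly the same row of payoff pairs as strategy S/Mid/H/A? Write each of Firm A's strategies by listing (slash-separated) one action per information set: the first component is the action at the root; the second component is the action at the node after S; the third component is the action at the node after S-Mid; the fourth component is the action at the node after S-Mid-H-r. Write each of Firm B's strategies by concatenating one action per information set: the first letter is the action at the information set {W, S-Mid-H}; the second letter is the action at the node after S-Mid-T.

Row for S/Mid/H/A (columns rD, rE, tD, tE): (2,5) (2,5) (2,1) (2,1).
Every one of Firm A's information sets is on the play path for some reply by Firm B when Firm A follows S/Mid/H/A.
Changing the action at any of them therefore changes at least one column, so only S/Mid/H/A itself gives this row.

1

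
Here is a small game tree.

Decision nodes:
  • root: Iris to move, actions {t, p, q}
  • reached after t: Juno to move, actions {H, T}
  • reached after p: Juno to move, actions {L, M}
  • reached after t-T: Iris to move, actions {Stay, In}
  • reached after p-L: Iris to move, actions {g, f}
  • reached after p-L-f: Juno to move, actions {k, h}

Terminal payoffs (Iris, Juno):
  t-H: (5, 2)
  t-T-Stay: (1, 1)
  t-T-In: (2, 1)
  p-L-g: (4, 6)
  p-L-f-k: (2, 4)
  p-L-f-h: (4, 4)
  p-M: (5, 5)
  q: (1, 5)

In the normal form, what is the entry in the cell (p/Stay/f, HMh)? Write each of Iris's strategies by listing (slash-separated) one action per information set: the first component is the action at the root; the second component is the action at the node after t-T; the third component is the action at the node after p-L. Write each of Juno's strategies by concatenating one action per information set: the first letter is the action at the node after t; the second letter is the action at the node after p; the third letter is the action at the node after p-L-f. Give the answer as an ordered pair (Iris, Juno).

Trace the play path from the root:
  Iris plays p
  Juno plays M at [p]
→ terminal payoff (5, 5).
(Iris's choice at the node after t-T is never reached on this path, so it doesn't affect the outcome.)

(5, 5)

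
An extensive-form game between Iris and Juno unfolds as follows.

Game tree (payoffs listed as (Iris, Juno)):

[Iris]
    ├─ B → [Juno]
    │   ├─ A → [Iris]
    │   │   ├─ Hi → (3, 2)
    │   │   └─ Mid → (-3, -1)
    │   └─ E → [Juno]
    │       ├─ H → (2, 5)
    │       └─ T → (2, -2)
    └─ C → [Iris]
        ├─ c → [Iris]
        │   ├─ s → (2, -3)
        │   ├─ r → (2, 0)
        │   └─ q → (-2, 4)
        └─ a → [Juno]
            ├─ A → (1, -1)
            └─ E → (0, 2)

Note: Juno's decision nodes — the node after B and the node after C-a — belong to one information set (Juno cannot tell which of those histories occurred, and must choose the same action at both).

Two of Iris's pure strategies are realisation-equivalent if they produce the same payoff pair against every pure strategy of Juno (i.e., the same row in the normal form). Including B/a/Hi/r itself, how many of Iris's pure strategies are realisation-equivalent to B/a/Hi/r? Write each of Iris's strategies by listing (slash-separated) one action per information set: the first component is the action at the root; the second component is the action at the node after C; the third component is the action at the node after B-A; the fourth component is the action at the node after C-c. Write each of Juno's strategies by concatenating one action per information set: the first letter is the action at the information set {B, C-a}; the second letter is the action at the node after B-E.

Row for B/a/Hi/r (columns AH, AT, EH, ET): (3,2) (3,2) (2,5) (2,-2).
Under B/a/Hi/r, Iris's choice at the node after C and at the node after C-c can never be reached regardless of what Juno does, so varying those choices leaves every outcome unchanged.
Holding the reachable choices fixed and varying the unreachable ones freely already gives 2 × 3 = 6 equivalent strategies.
No other strategy reproduces this row, so those 6 are the full class: B/c/Hi/s, B/c/Hi/r, B/c/Hi/q, B/a/Hi/s, B/a/Hi/r, B/a/Hi/q.

6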